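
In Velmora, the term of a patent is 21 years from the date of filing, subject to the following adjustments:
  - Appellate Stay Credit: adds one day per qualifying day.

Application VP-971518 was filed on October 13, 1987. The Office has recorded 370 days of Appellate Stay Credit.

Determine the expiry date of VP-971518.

October 18, 2009

Base term: filing date + 21 years → 13 October 2008.
Appellate Stay Credit: +370 days → 18 October 2009.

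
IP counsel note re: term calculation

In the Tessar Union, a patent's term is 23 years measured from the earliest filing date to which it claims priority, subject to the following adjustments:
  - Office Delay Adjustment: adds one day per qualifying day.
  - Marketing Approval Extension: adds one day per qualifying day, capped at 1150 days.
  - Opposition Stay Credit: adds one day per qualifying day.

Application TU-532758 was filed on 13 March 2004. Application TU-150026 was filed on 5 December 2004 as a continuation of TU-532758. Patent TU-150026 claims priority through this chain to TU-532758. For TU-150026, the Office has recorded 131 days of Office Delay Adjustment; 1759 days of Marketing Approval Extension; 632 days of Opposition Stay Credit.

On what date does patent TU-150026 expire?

Earliest priority filing: 13 March 2004.
Base term: 13 March 2004 + 23 years → 13 March 2027.
Office Delay Adjustment: +131 days → 22 July 2027.
Marketing Approval Extension: 1759 days claimed exceeds the 1150-day cap, so +1150 days → 14 September 2030.
Opposition Stay Credit: +632 days → 7 June 2032.

2032-06-07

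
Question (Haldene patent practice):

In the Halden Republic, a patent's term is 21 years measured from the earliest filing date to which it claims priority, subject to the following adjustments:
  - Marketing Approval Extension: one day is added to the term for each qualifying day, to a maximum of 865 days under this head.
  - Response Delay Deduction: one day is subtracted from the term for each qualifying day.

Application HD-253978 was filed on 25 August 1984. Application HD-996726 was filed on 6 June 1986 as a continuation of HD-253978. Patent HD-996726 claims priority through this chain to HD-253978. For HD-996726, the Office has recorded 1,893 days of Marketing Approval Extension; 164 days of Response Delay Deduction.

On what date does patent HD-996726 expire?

July 27, 2007

Earliest priority filing: 25 August 1984.
Base term: 25 August 1984 + 21 years → 25 August 2005.
Marketing Approval Extension: 1893 days claimed exceeds the 865-day cap, so +865 days → 7 January 2008.
Response Delay Deduction: −164 days → 27 July 2007.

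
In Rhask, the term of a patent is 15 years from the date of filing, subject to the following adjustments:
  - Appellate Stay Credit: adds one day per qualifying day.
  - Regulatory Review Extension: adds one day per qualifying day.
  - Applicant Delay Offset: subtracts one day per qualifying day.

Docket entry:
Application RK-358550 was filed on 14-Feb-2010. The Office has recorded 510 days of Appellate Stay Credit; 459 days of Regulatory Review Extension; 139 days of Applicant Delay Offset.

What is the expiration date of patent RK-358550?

Base term: filing date + 15 years → 14 February 2025.
Appellate Stay Credit: +510 days → 9 July 2026.
Regulatory Review Extension: +459 days → 11 October 2027.
Applicant Delay Offset: −139 days → 25 May 2027.

May 25, 2027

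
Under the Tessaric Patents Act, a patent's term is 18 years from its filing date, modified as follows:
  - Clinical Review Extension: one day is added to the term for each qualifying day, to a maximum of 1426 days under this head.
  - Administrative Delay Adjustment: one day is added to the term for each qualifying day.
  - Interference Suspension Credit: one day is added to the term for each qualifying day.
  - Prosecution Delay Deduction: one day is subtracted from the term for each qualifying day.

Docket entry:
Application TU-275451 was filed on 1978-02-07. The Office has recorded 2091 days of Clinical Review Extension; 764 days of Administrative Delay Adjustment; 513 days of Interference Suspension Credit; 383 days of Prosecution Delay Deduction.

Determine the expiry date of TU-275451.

June 15, 2002

Base term: filing date + 18 years → 7 February 1996.
Clinical Review Extension: 2091 days claimed exceeds the 1426-day cap, so +1426 days → 3 January 2000.
Administrative Delay Adjustment: +764 days → 5 February 2002.
Interference Suspension Credit: +513 days → 3 July 2003.
Prosecution Delay Deduction: −383 days → 15 June 2002.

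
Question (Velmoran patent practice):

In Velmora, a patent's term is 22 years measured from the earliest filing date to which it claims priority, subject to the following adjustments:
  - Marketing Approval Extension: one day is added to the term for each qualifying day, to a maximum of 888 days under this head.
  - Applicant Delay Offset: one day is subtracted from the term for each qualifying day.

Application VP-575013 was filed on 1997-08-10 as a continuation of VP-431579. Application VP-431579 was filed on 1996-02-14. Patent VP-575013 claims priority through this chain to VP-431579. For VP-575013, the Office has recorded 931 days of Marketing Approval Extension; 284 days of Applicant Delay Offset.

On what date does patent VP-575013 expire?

Earliest priority filing: 14 February 1996.
Base term: 14 February 1996 + 22 years → 14 February 2018.
Marketing Approval Extension: 931 days claimed exceeds the 888-day cap, so +888 days → 21 July 2020.
Applicant Delay Offset: −284 days → 11 October 2019.

October 11, 2019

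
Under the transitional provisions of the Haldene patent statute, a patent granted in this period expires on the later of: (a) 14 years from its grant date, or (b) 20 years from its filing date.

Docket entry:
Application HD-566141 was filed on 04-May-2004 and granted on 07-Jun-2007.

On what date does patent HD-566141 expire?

(a) grant + 14 years → 7 June 2021.
(b) filing + 20 years → 4 May 2024.
Later of the two: 4 May 2024.

2024-05-04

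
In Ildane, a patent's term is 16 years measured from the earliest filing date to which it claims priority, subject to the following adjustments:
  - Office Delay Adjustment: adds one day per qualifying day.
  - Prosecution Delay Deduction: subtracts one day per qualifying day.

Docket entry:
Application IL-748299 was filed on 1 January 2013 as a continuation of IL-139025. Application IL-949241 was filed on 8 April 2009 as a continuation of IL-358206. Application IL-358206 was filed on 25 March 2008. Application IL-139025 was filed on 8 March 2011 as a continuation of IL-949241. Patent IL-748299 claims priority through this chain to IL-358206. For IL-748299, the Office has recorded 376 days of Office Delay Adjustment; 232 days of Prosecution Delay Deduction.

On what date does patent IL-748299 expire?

August 16, 2024

Earliest priority filing: 25 March 2008.
Base term: 25 March 2008 + 16 years → 25 March 2024.
Office Delay Adjustment: +376 days → 5 April 2025.
Prosecution Delay Deduction: −232 days → 16 August 2024.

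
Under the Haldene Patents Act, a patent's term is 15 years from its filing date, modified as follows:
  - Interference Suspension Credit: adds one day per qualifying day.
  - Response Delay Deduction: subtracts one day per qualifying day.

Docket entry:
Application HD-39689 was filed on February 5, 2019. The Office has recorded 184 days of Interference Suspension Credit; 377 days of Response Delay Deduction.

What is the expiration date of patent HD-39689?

2033-07-27

Base term: filing date + 15 years → 5 February 2034.
Interference Suspension Credit: +184 days → 8 August 2034.
Response Delay Deduction: −377 days → 27 July 2033.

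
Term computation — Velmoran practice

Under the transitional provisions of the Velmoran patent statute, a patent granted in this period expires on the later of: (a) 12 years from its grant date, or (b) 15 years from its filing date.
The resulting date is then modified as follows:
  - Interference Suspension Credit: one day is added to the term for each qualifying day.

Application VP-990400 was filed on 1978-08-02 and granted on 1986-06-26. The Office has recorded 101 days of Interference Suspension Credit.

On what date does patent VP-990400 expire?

(a) grant + 12 years → 26 June 1998.
(b) filing + 15 years → 2 August 1993.
Later of the two: 26 June 1998.
Interference Suspension Credit: +101 days → 5 October 1998.

October 5, 1998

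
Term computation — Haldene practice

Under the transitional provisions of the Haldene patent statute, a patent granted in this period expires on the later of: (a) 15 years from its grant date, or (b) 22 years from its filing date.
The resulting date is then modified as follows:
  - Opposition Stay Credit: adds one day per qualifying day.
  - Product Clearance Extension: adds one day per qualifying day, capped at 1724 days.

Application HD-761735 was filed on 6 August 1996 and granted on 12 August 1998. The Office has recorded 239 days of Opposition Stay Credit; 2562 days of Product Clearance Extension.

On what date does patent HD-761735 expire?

(a) grant + 15 years → 12 August 2013.
(b) filing + 22 years → 6 August 2018.
Later of the two: 6 August 2018.
Opposition Stay Credit: +239 days → 2 April 2019.
Product Clearance Extension: 2562 days claimed exceeds the 1724-day cap, so +1724 days → 21 December 2023.

December 21, 2023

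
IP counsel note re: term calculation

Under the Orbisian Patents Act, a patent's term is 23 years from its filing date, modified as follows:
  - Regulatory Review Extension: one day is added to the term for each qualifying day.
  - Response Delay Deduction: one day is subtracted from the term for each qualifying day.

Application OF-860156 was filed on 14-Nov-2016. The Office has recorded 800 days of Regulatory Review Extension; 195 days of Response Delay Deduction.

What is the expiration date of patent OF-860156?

Base term: filing date + 23 years → 14 November 2039.
Regulatory Review Extension: +800 days → 22 January 2042.
Response Delay Deduction: −195 days → 11 July 2041.

2041-07-11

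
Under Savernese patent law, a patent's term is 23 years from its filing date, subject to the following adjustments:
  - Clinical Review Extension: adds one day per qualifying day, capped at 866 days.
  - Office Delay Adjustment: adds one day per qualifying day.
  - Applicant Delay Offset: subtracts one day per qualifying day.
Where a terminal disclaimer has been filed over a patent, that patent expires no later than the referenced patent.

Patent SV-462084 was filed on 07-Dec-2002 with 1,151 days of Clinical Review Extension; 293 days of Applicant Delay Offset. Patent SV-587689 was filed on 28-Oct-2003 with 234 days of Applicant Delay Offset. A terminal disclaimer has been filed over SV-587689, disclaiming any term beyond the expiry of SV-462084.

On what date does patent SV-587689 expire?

2026-03-08

Natural term of SV-587689:
  Base: filing + 23 years → 28 October 2026.
  Applicant Delay Offset: −234 days → 8 March 2026.
Expiry of referenced patent SV-462084:
  Base: filing + 23 years → 7 December 2025.
  Clinical Review Extension: 1151 days claimed exceeds the 866-day cap, so +866 days → 21 April 2028.
  Applicant Delay Offset: −293 days → 3 July 2027.
Terminal disclaimer: SV-587689 expires on the earlier of 8 March 2026 and 3 July 2027.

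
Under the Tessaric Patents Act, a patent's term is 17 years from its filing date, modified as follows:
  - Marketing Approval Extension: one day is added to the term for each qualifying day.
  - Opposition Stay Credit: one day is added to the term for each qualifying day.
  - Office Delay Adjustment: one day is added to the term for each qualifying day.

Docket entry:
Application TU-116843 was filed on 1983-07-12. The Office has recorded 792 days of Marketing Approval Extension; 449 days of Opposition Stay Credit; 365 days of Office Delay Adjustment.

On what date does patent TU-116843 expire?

2004-12-04

Base term: filing date + 17 years → 12 July 2000.
Marketing Approval Extension: +792 days → 12 September 2002.
Opposition Stay Credit: +449 days → 5 December 2003.
Office Delay Adjustment: +365 days → 4 December 2004.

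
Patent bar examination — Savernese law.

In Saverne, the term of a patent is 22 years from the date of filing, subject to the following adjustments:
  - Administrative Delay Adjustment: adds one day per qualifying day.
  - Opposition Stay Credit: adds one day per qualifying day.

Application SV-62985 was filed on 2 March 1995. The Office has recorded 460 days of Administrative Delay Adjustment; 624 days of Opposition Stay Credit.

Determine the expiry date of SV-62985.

Base term: filing date + 22 years → 2 March 2017.
Administrative Delay Adjustment: +460 days → 5 June 2018.
Opposition Stay Credit: +624 days → 19 February 2020.

2020-02-19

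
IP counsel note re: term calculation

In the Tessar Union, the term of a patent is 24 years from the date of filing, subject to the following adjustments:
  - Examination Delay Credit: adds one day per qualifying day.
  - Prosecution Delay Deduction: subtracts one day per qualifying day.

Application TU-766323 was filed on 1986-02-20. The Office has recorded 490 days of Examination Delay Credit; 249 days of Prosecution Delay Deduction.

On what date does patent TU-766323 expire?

Base term: filing date + 24 years → 20 February 2010.
Examination Delay Credit: +490 days → 25 June 2011.
Prosecution Delay Deduction: −249 days → 19 October 2010.

2010-10-19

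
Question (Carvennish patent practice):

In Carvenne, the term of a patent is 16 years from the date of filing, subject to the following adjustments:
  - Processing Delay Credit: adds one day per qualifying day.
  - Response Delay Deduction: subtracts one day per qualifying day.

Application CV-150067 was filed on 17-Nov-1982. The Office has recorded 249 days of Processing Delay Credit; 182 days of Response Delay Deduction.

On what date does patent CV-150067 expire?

Base term: filing date + 16 years → 17 November 1998.
Processing Delay Credit: +249 days → 24 July 1999.
Response Delay Deduction: −182 days → 23 January 1999.

January 23, 1999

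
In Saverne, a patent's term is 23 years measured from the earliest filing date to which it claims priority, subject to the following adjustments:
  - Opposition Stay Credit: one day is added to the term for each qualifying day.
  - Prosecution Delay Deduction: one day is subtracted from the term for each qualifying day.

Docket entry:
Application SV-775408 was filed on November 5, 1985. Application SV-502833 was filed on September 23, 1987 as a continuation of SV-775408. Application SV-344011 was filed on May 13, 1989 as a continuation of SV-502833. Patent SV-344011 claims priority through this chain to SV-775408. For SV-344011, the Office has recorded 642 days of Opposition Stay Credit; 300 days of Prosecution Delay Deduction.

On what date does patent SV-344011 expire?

Earliest priority filing: 5 November 1985.
Base term: 5 November 1985 + 23 years → 5 November 2008.
Opposition Stay Credit: +642 days → 9 August 2010.
Prosecution Delay Deduction: −300 days → 13 October 2009.

2009-10-13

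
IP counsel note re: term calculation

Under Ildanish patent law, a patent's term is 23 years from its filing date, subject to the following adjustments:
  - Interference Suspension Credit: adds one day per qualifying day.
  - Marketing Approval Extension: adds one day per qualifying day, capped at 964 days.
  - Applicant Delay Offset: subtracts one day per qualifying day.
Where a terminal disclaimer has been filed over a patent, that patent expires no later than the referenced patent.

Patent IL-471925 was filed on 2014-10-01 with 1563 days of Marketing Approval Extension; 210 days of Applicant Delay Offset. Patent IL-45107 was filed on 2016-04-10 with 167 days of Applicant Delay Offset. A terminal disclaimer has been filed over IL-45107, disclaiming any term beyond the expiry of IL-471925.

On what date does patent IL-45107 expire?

Natural term of IL-45107:
  Base: filing + 23 years → 10 April 2039.
  Applicant Delay Offset: −167 days → 25 October 2038.
Expiry of referenced patent IL-471925:
  Base: filing + 23 years → 1 October 2037.
  Marketing Approval Extension: 1563 days claimed exceeds the 964-day cap, so +964 days → 22 May 2040.
  Applicant Delay Offset: −210 days → 25 October 2039.
Terminal disclaimer: IL-45107 expires on the earlier of 25 October 2038 and 25 October 2039.

October 25, 2038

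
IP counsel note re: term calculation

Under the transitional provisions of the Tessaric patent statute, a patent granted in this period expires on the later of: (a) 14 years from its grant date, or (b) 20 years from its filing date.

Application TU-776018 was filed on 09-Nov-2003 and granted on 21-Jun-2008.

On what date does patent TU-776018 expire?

2023-11-09

(a) grant + 14 years → 21 June 2022.
(b) filing + 20 years → 9 November 2023.
Later of the two: 9 November 2023.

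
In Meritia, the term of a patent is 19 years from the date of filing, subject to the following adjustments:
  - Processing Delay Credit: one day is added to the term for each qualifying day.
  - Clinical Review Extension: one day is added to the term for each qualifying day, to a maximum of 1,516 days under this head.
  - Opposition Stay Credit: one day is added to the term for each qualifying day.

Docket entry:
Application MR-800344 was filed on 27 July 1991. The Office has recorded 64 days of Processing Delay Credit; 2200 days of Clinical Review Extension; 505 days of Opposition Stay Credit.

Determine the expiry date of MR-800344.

Base term: filing date + 19 years → 27 July 2010.
Processing Delay Credit: +64 days → 29 September 2010.
Clinical Review Extension: 2200 days claimed exceeds the 1516-day cap, so +1516 days → 23 November 2014.
Opposition Stay Credit: +505 days → 11 April 2016.

April 11, 2016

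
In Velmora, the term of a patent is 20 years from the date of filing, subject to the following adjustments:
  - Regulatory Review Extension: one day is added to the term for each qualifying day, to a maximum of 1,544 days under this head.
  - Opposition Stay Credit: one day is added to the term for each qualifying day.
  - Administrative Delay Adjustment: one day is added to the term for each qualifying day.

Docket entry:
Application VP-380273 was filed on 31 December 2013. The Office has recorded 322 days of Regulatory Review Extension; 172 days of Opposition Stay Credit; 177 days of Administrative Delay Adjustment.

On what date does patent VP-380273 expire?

Base term: filing date + 20 years → 31 December 2033.
Regulatory Review Extension: 322 days (within the 1544-day cap) → +322 days → 18 November 2034.
Opposition Stay Credit: +172 days → 9 May 2035.
Administrative Delay Adjustment: +177 days → 2 November 2035.

2035-11-02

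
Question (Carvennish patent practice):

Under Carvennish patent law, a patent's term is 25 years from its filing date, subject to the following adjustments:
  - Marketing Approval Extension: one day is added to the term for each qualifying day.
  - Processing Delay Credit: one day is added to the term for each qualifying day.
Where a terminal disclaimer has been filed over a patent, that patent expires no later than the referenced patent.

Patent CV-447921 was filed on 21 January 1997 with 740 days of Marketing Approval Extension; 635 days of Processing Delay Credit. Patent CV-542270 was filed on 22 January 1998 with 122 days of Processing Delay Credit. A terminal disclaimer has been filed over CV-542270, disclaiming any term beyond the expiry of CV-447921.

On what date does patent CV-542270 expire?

May 24, 2023

Natural term of CV-542270:
  Base: filing + 25 years → 22 January 2023.
  Processing Delay Credit: +122 days → 24 May 2023.
Expiry of referenced patent CV-447921:
  Base: filing + 25 years → 21 January 2022.
  Marketing Approval Extension: +740 days → 31 January 2024.
  Processing Delay Credit: +635 days → 27 October 2025.
Terminal disclaimer: CV-542270 expires on the earlier of 24 May 2023 and 27 October 2025.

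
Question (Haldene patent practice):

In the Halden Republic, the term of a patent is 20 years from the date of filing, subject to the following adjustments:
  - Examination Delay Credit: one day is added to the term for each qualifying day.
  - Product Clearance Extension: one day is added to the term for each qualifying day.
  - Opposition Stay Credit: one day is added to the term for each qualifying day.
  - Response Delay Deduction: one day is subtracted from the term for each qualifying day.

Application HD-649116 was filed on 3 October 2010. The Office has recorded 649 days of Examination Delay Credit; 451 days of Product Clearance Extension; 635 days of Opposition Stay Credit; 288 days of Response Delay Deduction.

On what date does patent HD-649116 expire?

September 19, 2034

Base term: filing date + 20 years → 3 October 2030.
Examination Delay Credit: +649 days → 13 July 2032.
Product Clearance Extension: +451 days → 7 October 2033.
Opposition Stay Credit: +635 days → 4 July 2035.
Response Delay Deduction: −288 days → 19 September 2034.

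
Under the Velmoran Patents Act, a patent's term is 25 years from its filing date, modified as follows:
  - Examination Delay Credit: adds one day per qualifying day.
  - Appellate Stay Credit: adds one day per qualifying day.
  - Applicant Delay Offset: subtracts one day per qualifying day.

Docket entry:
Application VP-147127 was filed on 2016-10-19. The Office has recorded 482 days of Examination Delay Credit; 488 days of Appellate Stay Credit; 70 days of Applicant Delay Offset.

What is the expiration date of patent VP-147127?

2044-04-06

Base term: filing date + 25 years → 19 October 2041.
Examination Delay Credit: +482 days → 13 February 2043.
Appellate Stay Credit: +488 days → 15 June 2044.
Applicant Delay Offset: −70 days → 6 April 2044.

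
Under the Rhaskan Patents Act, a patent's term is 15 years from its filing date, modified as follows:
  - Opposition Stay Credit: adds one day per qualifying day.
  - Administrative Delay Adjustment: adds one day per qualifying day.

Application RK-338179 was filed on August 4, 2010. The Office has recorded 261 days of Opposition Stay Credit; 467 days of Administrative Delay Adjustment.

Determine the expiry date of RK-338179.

Base term: filing date + 15 years → 4 August 2025.
Opposition Stay Credit: +261 days → 22 April 2026.
Administrative Delay Adjustment: +467 days → 2 August 2027.

August 2, 2027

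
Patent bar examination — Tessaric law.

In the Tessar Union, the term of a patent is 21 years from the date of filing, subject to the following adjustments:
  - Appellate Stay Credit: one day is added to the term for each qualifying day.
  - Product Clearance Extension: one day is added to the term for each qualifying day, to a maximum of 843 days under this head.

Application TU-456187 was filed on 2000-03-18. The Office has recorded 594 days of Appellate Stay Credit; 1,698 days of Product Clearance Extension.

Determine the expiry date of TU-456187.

Base term: filing date + 21 years → 18 March 2021.
Appellate Stay Credit: +594 days → 2 November 2022.
Product Clearance Extension: 1698 days claimed exceeds the 843-day cap, so +843 days → 22 February 2025.

February 22, 2025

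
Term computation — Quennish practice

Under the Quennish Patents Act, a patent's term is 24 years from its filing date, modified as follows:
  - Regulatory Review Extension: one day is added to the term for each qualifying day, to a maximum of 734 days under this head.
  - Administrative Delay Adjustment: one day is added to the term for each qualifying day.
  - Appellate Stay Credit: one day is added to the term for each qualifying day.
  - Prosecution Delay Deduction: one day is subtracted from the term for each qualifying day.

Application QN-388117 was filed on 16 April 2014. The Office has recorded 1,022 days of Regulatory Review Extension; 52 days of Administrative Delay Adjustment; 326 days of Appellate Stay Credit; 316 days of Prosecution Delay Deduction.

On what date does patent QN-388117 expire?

Base term: filing date + 24 years → 16 April 2038.
Regulatory Review Extension: 1022 days claimed exceeds the 734-day cap, so +734 days → 19 April 2040.
Administrative Delay Adjustment: +52 days → 10 June 2040.
Appellate Stay Credit: +326 days → 2 May 2041.
Prosecution Delay Deduction: −316 days → 20 June 2040.

June 20, 2040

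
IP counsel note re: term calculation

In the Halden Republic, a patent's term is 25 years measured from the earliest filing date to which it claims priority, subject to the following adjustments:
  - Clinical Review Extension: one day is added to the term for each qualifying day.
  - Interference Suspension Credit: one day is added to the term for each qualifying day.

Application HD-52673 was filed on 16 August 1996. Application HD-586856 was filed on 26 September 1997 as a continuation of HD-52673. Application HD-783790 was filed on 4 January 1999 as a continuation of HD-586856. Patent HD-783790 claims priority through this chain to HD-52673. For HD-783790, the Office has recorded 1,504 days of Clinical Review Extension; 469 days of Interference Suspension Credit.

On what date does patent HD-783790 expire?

January 10, 2027

Earliest priority filing: 16 August 1996.
Base term: 16 August 1996 + 25 years → 16 August 2021.
Clinical Review Extension: +1504 days → 28 September 2025.
Interference Suspension Credit: +469 days → 10 January 2027.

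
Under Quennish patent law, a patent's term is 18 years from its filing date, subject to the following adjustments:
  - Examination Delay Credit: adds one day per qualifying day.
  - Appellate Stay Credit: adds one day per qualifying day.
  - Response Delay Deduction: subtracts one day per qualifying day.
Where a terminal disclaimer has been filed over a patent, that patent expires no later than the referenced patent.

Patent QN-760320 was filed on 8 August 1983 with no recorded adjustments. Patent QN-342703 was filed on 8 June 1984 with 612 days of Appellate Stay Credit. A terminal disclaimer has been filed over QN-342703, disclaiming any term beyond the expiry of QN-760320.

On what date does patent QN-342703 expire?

2001-08-08

Natural term of QN-342703:
  Base: filing + 18 years → 8 June 2002.
  Appellate Stay Credit: +612 days → 10 February 2004.
Expiry of referenced patent QN-760320:
  Base: filing + 18 years → 8 August 2001.
Terminal disclaimer: QN-342703 expires on the earlier of 10 February 2004 and 8 August 2001.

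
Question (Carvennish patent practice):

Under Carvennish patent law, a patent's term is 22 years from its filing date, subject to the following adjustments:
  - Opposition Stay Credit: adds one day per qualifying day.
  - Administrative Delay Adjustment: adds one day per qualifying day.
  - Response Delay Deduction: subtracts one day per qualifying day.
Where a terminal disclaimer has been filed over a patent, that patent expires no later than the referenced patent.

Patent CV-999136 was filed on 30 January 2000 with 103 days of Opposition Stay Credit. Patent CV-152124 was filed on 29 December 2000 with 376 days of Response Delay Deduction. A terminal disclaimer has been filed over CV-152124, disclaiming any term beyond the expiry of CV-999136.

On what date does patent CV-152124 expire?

Natural term of CV-152124:
  Base: filing + 22 years → 29 December 2022.
  Response Delay Deduction: −376 days → 18 December 2021.
Expiry of referenced patent CV-999136:
  Base: filing + 22 years → 30 January 2022.
  Opposition Stay Credit: +103 days → 13 May 2022.
Terminal disclaimer: CV-152124 expires on the earlier of 18 December 2021 and 13 May 2022.

2021-12-18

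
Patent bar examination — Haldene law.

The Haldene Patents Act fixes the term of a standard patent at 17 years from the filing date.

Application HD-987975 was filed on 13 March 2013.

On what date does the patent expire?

Filing date + 17 years → 13 March 2030.

March 13, 2030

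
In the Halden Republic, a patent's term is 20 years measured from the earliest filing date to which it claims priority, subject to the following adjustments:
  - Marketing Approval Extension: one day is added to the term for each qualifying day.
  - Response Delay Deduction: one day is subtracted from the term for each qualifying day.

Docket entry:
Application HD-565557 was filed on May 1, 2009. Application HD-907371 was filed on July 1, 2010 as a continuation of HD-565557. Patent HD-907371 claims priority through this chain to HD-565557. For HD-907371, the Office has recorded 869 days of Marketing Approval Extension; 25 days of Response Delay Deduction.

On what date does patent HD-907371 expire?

2031-08-23

Earliest priority filing: 1 May 2009.
Base term: 1 May 2009 + 20 years → 1 May 2029.
Marketing Approval Extension: +869 days → 17 September 2031.
Response Delay Deduction: −25 days → 23 August 2031.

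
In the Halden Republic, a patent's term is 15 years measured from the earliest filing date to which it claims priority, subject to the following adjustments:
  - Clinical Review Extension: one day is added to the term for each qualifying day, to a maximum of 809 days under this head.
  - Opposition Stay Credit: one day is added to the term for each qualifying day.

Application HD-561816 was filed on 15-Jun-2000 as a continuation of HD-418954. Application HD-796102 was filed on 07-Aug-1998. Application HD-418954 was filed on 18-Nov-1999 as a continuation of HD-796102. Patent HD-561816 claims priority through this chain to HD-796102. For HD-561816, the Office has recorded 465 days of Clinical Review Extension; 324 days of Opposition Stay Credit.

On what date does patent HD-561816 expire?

Earliest priority filing: 7 August 1998.
Base term: 7 August 1998 + 15 years → 7 August 2013.
Clinical Review Extension: 465 days (within the 809-day cap) → +465 days → 15 November 2014.
Opposition Stay Credit: +324 days → 5 October 2015.

2015-10-05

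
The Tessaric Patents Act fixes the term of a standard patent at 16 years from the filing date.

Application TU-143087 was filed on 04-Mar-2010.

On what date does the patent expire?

March 4, 2026

Filing date + 16 years → 4 March 2026.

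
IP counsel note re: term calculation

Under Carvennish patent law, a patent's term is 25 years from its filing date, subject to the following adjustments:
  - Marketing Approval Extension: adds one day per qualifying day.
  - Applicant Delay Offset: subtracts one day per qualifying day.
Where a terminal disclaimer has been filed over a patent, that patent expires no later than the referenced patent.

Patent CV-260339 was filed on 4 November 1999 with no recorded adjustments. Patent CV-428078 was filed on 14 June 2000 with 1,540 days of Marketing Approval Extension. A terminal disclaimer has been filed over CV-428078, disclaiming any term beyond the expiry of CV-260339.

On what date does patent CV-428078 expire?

Natural term of CV-428078:
  Base: filing + 25 years → 14 June 2025.
  Marketing Approval Extension: +1540 days → 1 September 2029.
Expiry of referenced patent CV-260339:
  Base: filing + 25 years → 4 November 2024.
Terminal disclaimer: CV-428078 expires on the earlier of 1 September 2029 and 4 November 2024.

November 4, 2024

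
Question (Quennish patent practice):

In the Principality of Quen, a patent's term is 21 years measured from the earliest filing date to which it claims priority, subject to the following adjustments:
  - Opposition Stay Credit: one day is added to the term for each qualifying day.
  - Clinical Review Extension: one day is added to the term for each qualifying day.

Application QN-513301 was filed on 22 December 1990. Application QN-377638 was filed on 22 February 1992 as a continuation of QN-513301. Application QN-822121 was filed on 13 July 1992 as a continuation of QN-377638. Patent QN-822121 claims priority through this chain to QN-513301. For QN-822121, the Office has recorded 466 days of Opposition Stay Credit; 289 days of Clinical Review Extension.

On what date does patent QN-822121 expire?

Earliest priority filing: 22 December 1990.
Base term: 22 December 1990 + 21 years → 22 December 2011.
Opposition Stay Credit: +466 days → 1 April 2013.
Clinical Review Extension: +289 days → 15 January 2014.

January 15, 2014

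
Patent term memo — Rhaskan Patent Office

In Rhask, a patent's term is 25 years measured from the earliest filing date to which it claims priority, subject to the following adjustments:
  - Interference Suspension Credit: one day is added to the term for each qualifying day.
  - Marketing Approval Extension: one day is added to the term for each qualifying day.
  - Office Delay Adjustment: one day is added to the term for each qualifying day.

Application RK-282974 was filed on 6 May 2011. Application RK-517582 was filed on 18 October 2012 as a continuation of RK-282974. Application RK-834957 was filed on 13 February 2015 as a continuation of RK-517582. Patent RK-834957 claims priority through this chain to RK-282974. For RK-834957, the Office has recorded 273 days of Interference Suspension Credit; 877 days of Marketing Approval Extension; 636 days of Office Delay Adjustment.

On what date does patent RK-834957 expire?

Earliest priority filing: 6 May 2011.
Base term: 6 May 2011 + 25 years → 6 May 2036.
Interference Suspension Credit: +273 days → 3 February 2037.
Marketing Approval Extension: +877 days → 30 June 2039.
Office Delay Adjustment: +636 days → 27 March 2041.

March 27, 2041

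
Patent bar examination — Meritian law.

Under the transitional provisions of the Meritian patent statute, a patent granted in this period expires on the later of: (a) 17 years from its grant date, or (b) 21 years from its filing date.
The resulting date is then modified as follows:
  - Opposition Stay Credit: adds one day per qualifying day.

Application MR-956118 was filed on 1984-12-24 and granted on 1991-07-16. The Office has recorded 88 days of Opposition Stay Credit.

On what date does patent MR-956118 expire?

(a) grant + 17 years → 16 July 2008.
(b) filing + 21 years → 24 December 2005.
Later of the two: 16 July 2008.
Opposition Stay Credit: +88 days → 12 October 2008.

October 12, 2008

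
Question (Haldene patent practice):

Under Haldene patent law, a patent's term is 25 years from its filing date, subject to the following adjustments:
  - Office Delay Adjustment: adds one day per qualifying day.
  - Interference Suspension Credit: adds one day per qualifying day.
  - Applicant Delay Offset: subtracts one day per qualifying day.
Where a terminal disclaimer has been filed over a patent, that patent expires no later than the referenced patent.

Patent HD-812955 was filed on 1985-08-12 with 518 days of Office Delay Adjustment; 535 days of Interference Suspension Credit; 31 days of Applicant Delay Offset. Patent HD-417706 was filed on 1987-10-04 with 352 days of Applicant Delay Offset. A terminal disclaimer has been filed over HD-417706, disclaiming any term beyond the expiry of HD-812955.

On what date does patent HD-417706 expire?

Natural term of HD-417706:
  Base: filing + 25 years → 4 October 2012.
  Applicant Delay Offset: −352 days → 18 October 2011.
Expiry of referenced patent HD-812955:
  Base: filing + 25 years → 12 August 2010.
  Office Delay Adjustment: +518 days → 12 January 2012.
  Interference Suspension Credit: +535 days → 30 June 2013.
  Applicant Delay Offset: −31 days → 30 May 2013.
Terminal disclaimer: HD-417706 expires on the earlier of 18 October 2011 and 30 May 2013.

2011-10-18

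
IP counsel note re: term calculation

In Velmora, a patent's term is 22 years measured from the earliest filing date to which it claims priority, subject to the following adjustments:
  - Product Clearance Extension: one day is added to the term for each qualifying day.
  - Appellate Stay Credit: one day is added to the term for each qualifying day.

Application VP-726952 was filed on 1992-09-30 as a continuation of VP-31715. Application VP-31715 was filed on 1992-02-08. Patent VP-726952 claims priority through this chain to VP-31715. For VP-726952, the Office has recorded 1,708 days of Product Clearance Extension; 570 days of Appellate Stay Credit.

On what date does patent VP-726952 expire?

Earliest priority filing: 8 February 1992.
Base term: 8 February 1992 + 22 years → 8 February 2014.
Product Clearance Extension: +1708 days → 13 October 2018.
Appellate Stay Credit: +570 days → 5 May 2020.

2020-05-05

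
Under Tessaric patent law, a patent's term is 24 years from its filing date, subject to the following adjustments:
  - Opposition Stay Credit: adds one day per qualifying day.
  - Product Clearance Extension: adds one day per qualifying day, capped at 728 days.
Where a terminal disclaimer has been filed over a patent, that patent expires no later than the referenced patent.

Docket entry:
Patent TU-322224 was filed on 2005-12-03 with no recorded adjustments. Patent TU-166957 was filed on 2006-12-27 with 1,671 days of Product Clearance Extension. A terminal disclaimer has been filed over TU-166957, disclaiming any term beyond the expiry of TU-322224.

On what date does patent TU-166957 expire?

December 3, 2029

Natural term of TU-166957:
  Base: filing + 24 years → 27 December 2030.
  Product Clearance Extension: 1671 days claimed exceeds the 728-day cap, so +728 days → 24 December 2032.
Expiry of referenced patent TU-322224:
  Base: filing + 24 years → 3 December 2029.
Terminal disclaimer: TU-166957 expires on the earlier of 24 December 2032 and 3 December 2029.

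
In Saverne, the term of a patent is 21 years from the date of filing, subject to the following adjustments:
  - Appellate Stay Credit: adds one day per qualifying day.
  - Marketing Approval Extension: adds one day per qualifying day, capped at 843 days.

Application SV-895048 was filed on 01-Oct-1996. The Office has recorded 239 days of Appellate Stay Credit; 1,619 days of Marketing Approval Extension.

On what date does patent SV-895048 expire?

Base term: filing date + 21 years → 1 October 2017.
Appellate Stay Credit: +239 days → 28 May 2018.
Marketing Approval Extension: 1619 days claimed exceeds the 843-day cap, so +843 days → 17 September 2020.

September 17, 2020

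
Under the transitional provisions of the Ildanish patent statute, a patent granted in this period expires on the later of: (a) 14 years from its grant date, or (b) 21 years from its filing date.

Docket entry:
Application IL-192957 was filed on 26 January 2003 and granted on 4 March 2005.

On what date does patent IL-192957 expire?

(a) grant + 14 years → 4 March 2019.
(b) filing + 21 years → 26 January 2024.
Later of the two: 26 January 2024.

2024-01-26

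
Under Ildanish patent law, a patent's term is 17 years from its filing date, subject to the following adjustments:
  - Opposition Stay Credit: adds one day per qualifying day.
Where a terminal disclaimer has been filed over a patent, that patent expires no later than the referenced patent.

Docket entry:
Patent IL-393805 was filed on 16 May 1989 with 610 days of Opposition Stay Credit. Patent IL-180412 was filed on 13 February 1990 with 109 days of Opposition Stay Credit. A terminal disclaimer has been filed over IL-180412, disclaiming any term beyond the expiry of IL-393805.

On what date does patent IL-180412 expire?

Natural term of IL-180412:
  Base: filing + 17 years → 13 February 2007.
  Opposition Stay Credit: +109 days → 2 June 2007.
Expiry of referenced patent IL-393805:
  Base: filing + 17 years → 16 May 2006.
  Opposition Stay Credit: +610 days → 16 January 2008.
Terminal disclaimer: IL-180412 expires on the earlier of 2 June 2007 and 16 January 2008.

June 2, 2007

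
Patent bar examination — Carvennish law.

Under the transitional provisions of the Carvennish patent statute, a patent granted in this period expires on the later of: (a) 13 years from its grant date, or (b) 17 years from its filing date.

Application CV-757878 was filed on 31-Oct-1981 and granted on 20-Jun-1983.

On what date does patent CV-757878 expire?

(a) grant + 13 years → 20 June 1996.
(b) filing + 17 years → 31 October 1998.
Later of the two: 31 October 1998.

1998-10-31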